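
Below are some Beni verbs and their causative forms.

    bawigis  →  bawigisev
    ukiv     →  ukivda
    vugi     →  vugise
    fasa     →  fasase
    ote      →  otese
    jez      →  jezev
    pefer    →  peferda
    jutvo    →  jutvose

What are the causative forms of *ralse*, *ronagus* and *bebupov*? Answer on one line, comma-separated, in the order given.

ralsese, ronagusev, bebupovda

The pattern is sibilance of the final sound: -ev when the stem ends in a sibilant (*bawigis*, *jez*); -da when the stem ends in a non-sibilant consonant (*ukiv*, *pefer*); -se when the stem ends in a vowel (*vugi*, *fasa*, *ote*, *jutvo*).
The final sound of *ralse* is /e/, which is a vowel, so the suffix is -se, giving *ralsese*.
Since the final sound of *ronagus* is /s/ (a sibilant), it takes -ev, giving *ronagusev*.
*bebupov* — final sound /v/ (a non-sibilant consonant) → -da → *bebupovda*.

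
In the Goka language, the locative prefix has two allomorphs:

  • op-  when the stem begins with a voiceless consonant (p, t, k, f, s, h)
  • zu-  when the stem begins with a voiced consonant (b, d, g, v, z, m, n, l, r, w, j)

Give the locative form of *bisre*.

*bisre*: first consonant = /b/, voiced → zu- → *zubisre*.

zubisre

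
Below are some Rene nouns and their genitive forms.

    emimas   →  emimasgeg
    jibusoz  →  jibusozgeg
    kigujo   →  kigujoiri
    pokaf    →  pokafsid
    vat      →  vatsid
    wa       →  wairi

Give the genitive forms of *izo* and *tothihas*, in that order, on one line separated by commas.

izoiri, tothihasgeg

Looking at the final sound of each stem: -geg when the stem ends in a sibilant (*emimas*, *jibusoz*); -sid when the stem ends in a non-sibilant consonant (*pokaf*, *vat*); -iri when the stem ends in a vowel (*kigujo*, *wa*).
*izo* — final sound /o/ (a vowel) → -iri → *izoiri*.
*tothihas*: final sound = /s/, a sibilant → -geg → *tothihasgeg*.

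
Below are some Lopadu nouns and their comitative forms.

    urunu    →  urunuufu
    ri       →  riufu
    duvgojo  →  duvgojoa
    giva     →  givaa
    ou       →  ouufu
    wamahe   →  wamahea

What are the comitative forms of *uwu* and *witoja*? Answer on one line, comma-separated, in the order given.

The pattern is height harmony: -ufu when the last vowel of the stem is a high vowel (*urunu*, *ri*, *ou*); -a when the last vowel of the stem is a non-high vowel (*duvgojo*, *giva*, *wamahe*).
Since the last vowel of *uwu* is /u/ (a high vowel), it takes -ufu, giving *uwuufu*.
*witoja*: last vowel = /a/, a non-high vowel → -a → *witojaa*.

uwuufu, witojaa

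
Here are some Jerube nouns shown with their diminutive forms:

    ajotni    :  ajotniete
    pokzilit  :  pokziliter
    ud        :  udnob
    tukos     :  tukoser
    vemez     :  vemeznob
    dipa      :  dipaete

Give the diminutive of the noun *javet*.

The alternation tracks the final sound of the stem — -er when the stem ends in a voiceless consonant (*pokzilit*, *tukos*); -nob when the stem ends in a voiced consonant (*ud*, *vemez*); -ete when the stem ends in a vowel (*ajotni*, *dipa*).
*javet*: final sound = /t/, a voiceless consonant → -er → *javeter*.

javeter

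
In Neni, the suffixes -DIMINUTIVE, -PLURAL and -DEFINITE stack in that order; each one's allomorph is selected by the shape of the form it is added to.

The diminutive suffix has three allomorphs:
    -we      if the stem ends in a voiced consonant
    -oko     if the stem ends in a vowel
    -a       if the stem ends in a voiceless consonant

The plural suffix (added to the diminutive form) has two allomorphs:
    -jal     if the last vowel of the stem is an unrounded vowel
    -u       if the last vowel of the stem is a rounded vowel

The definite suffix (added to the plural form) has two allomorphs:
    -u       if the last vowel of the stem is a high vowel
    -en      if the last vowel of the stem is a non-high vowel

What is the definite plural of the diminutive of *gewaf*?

*gewaf*: final sound = /f/, a voiceless consonant → -a → *gewafa*.
Since the last vowel of the diminutive form *gewafa* is /a/ (an unrounded vowel), it takes -jal, giving *gewafajal*.
The plural form *gewafajal* — last vowel /a/ (a non-high vowel) → -en → *gewafajalen*.

gewafajalen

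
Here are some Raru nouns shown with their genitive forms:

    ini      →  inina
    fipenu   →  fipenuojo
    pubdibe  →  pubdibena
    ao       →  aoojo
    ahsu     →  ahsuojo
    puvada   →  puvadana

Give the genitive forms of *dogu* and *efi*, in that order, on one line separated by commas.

doguojo, efina

The suffix is conditioned by the last vowel: -ojo when the last vowel of the stem is a rounded vowel (*fipenu*, *ao*, *ahsu*); -na when the last vowel of the stem is an unrounded vowel (*ini*, *pubdibe*, *puvada*).
*dogu* — last vowel /u/ (a rounded vowel) → -ojo → *doguojo*.
*efi*: last vowel = /i/, an unrounded vowel → -na → *efina*.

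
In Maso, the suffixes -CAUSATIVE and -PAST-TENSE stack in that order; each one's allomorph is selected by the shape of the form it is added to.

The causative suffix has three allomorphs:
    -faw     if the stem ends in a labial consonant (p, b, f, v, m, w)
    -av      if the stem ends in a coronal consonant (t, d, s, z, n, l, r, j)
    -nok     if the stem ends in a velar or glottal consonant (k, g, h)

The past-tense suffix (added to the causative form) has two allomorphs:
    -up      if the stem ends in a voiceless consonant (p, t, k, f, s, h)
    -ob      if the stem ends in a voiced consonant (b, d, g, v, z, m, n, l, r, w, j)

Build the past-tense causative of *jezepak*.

jezepaknokup

Since the final consonant of *jezepak* is /k/ (velar/glottal), it takes -nok, giving *jezepaknok*.
The final consonant of the causative form *jezepaknok* is /k/, which is voiceless, so the past-tense suffix is -up, giving *jezepaknokup*.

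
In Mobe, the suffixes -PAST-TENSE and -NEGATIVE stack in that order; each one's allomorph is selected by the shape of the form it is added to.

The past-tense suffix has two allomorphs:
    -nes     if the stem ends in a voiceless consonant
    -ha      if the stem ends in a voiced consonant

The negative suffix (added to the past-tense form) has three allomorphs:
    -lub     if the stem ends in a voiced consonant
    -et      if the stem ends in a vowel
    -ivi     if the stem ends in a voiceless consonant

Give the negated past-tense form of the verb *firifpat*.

firifpatnesivi

*firifpat*: final consonant = /t/, voiceless → -nes → *firifpatnes*.
The past-tense form *firifpatnes*: final sound = /s/, a voiceless consonant → -ivi → *firifpatnesivi*.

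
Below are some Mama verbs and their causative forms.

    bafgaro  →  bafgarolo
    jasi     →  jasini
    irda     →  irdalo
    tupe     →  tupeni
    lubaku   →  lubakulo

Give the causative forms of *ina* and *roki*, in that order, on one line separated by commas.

Looking at the last vowel of each stem: -ni when the last vowel of the stem is a front vowel (*jasi*, *tupe*); -lo when the last vowel of the stem is a back vowel (*bafgaro*, *irda*, *lubaku*).
*ina* — last vowel /a/ (a back vowel) → -lo → *inalo*.
The last vowel of *roki* is /i/, which is a front vowel, so the suffix is -ni, giving *rokini*.

inalo, rokini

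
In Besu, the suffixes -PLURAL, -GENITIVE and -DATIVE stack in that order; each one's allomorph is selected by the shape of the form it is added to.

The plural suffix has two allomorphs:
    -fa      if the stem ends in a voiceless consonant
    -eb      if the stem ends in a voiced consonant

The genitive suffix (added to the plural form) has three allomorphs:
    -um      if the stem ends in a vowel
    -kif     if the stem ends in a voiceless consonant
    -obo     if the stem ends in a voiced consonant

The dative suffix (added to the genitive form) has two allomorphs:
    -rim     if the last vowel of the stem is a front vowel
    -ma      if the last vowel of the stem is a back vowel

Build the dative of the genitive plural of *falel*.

faleleboboma

The final consonant of *falel* is /l/, which is voiced, so the plural suffix is -eb, giving *faleleb*.
The plural form *faleleb*: final sound = /b/, a voiced consonant → -obo → *falelebobo*.
The genitive form *falelebobo* — last vowel /o/ (a back vowel) → -ma → *faleleboboma*.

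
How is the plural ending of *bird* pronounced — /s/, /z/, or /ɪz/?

/z/

The stem *bird* ends in a voiced non-sibilant sound.
The plural suffix surfaces as /ɪz/ after sibilants, /s/ after other voiceless consonants, and /z/ after other voiced sounds.
So the plural -s on *bird* is pronounced /z/.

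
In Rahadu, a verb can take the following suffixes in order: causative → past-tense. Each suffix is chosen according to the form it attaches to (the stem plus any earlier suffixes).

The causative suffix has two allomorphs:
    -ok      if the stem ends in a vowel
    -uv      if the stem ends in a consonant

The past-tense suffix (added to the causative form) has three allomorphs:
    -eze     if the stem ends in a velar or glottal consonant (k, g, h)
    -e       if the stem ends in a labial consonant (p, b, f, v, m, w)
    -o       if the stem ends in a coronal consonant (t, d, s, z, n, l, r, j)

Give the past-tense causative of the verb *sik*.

*sik*: final sound = /k/, a consonant → -uv → *sikuv*.
The final consonant of the causative form *sikuv* is /v/, which is labial, so the past-tense suffix is -e, giving *sikuve*.

sikuve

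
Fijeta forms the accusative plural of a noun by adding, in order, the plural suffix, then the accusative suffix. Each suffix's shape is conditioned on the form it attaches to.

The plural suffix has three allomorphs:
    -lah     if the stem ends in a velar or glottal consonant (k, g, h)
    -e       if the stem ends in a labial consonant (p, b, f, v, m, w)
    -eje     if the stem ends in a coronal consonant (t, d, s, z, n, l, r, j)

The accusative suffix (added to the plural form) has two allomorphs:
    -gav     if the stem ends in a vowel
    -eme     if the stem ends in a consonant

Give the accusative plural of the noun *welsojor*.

welsojorejegav

*welsojor*: final consonant = /r/, coronal → -eje → *welsojoreje*.
The plural form *welsojoreje* — final sound /e/ (a vowel) → -gav → *welsojorejegav*.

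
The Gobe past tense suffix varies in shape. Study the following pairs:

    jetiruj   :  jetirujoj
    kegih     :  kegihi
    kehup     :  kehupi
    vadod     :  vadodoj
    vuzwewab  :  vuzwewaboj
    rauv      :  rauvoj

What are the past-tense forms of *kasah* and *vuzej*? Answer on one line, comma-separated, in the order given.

The suffix is conditioned by the final consonant: -i when the stem ends in a voiceless consonant (*kegih*, *kehup*); -oj when the stem ends in a voiced consonant (*jetiruj*, *vadod*, *vuzwewab*, *rauv*).
*kasah* — final consonant /h/ (voiceless) → -i → *kasahi*.
Since the final consonant of *vuzej* is /j/ (voiced), it takes -oj, giving *vuzejoj*.

kasahi, vuzejoj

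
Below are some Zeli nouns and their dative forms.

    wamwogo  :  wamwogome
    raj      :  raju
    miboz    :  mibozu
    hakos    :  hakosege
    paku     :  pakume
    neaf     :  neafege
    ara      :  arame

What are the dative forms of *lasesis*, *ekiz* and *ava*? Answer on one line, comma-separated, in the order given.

The suffix is conditioned by the final sound: -ege when the stem ends in a voiceless consonant (*hakos*, *neaf*); -u when the stem ends in a voiced consonant (*raj*, *miboz*); -me when the stem ends in a vowel (*wamwogo*, *paku*, *ara*).
The final sound of *lasesis* is /s/, which is a voiceless consonant, so the suffix is -ege, giving *lasesisege*.
Since the final sound of *ekiz* is /z/ (a voiced consonant), it takes -u, giving *ekizu*.
Since the final sound of *ava* is /a/ (a vowel), it takes -me, giving *avame*.

lasesisege, ekizu, avame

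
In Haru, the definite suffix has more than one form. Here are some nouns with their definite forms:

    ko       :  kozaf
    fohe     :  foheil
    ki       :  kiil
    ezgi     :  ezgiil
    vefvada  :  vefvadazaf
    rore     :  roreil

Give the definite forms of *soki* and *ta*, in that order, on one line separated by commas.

sokiil, tazaf

Looking at the last vowel of each stem: -il when the last vowel of the stem is a front vowel (*fohe*, *ki*, *ezgi*, *rore*); -zaf when the last vowel of the stem is a back vowel (*ko*, *vefvada*).
*soki* — last vowel /i/ (a front vowel) → -il → *sokiil*.
Since the last vowel of *ta* is /a/ (a back vowel), it takes -zaf, giving *tazaf*.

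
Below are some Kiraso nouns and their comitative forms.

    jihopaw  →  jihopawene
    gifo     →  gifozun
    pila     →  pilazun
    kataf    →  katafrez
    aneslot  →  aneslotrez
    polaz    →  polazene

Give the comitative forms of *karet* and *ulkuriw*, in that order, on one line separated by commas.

Looking at the final sound of each stem: -rez when the stem ends in a voiceless consonant (*kataf*, *aneslot*); -ene when the stem ends in a voiced consonant (*jihopaw*, *polaz*); -zun when the stem ends in a vowel (*gifo*, *pila*).
*karet* — final sound /t/ (a voiceless consonant) → -rez → *karetrez*.
*ulkuriw* — final sound /w/ (a voiced consonant) → -ene → *ulkuriwene*.

karetrez, ulkuriwene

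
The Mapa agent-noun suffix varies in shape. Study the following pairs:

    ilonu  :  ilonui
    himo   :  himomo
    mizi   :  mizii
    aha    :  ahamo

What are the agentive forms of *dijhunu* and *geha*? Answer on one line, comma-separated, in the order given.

dijhunui, gehamo

The suffix is conditioned by the last vowel: -i when the last vowel of the stem is a high vowel (*ilonu*, *mizi*); -mo when the last vowel of the stem is a non-high vowel (*himo*, *aha*).
The last vowel of *dijhunu* is /u/, which is a high vowel, so the suffix is -i, giving *dijhunui*.
*geha* — last vowel /a/ (a non-high vowel) → -mo → *gehamo*.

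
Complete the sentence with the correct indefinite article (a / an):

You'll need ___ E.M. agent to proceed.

The indefinite article is chosen by the initial *sound* of the following word, not its spelling.
The initialism *E.M.* is read letter by letter; the first letter, E, is pronounced /iː/, which begins with a vowel sound.
So the article is *an*: You'll need an E.M. agent to proceed.

an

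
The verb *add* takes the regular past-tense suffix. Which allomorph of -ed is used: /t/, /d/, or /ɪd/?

/ɪd/

The stem *add* ends in /t/ or /d/.
The -ed suffix is realized as /ɪd/ after /t, d/; as /t/ after other voiceless consonants; and as /d/ after other voiced sounds.
So -ed on *add* is pronounced /ɪd/.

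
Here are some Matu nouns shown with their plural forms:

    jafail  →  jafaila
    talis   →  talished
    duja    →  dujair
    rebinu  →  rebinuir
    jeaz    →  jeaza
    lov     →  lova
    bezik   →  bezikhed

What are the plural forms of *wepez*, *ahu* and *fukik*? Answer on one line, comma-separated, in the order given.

The alternation tracks the final sound of the stem — -hed when the stem ends in a voiceless consonant (*talis*, *bezik*); -a when the stem ends in a voiced consonant (*jafail*, *jeaz*, *lov*); -ir when the stem ends in a vowel (*duja*, *rebinu*).
Since the final sound of *wepez* is /z/ (a voiced consonant), it takes -a, giving *wepeza*.
*ahu* — final sound /u/ (a vowel) → -ir → *ahuir*.
The final sound of *fukik* is /k/, which is a voiceless consonant, so the suffix is -hed, giving *fukikhed*.

wepeza, ahuir, fukikhed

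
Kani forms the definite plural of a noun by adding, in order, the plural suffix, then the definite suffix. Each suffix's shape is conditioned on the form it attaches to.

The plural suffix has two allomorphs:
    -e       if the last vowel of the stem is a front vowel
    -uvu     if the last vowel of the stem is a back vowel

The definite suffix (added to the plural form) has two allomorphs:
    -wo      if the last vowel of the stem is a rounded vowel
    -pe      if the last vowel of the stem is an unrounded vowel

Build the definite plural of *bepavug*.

bepavuguvuwo

*bepavug* — last vowel /u/ (a back vowel) → -uvu → *bepavuguvu*.
The last vowel of the plural form *bepavuguvu* is /u/, which is a rounded vowel, so the definite suffix is -wo, giving *bepavuguvuwo*.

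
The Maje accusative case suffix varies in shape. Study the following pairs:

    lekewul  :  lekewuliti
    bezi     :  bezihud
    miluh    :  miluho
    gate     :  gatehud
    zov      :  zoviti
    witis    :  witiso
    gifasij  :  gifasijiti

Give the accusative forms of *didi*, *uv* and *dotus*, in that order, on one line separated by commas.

didihud, uviti, dotuso

The pattern is voicing of the final sound: -o when the stem ends in a voiceless consonant (*miluh*, *witis*); -iti when the stem ends in a voiced consonant (*lekewul*, *zov*, *gifasij*); -hud when the stem ends in a vowel (*bezi*, *gate*).
The final sound of *didi* is /i/, which is a vowel, so the suffix is -hud, giving *didihud*.
*uv* — final sound /v/ (a voiced consonant) → -iti → *uviti*.
*dotus* — final sound /s/ (a voiceless consonant) → -o → *dotuso*.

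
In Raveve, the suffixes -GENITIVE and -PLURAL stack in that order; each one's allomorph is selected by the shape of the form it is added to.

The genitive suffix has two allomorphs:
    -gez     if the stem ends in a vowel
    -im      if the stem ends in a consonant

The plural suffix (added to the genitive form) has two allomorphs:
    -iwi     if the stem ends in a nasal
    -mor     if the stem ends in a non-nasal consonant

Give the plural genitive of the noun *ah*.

Since the final sound of *ah* is /h/ (a consonant), it takes -im, giving *ahim*.
The genitive form *ahim*: final consonant = /m/, a nasal → -iwi → *ahimiwi*.

ahimiwi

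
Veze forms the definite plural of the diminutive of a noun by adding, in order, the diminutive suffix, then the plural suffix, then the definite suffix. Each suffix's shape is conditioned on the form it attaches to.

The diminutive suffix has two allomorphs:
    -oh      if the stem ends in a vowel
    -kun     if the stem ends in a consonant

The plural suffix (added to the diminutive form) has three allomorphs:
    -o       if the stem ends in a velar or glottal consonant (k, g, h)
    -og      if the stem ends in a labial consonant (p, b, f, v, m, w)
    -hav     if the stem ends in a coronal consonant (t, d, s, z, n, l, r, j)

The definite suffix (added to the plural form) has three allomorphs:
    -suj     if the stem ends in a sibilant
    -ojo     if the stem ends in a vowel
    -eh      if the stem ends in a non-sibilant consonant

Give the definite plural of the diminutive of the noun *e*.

eohoojo

The final sound of *e* is /e/, which is a vowel, so the diminutive suffix is -oh, giving *eoh*.
The diminutive form *eoh*: final consonant = /h/, velar/glottal → -o → *eoho*.
The plural form *eoho*: final sound = /o/, a vowel → -ojo → *eohoojo*.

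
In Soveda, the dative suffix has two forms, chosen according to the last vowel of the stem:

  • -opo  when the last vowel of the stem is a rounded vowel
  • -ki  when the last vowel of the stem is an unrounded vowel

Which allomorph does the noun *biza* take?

*biza* — last vowel /a/ (an unrounded vowel) → -ki.

-ki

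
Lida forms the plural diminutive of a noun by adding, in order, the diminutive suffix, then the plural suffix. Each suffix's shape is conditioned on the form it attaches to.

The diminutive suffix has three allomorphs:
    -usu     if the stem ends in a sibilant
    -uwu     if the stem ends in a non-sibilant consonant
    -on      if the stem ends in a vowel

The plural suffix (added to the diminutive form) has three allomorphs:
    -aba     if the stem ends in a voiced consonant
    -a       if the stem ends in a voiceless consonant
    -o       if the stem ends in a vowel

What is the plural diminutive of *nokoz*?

*nokoz*: final sound = /z/, a sibilant → -usu → *nokozusu*.
The diminutive form *nokozusu* — final sound /u/ (a vowel) → -o → *nokozusuo*.

nokozusuo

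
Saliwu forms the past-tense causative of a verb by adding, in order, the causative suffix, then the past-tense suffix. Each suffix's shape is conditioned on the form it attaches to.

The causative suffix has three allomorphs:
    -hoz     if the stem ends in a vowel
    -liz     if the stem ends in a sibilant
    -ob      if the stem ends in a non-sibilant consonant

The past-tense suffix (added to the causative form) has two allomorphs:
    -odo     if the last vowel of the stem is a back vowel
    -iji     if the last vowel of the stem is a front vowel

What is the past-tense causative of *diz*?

dizliziji

The final sound of *diz* is /z/, which is a sibilant, so the causative suffix is -liz, giving *dizliz*.
The last vowel of the causative form *dizliz* is /i/, which is a front vowel, so the past-tense suffix is -iji, giving *dizliziji*.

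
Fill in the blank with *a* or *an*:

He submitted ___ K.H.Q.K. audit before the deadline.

a

The indefinite article is chosen by the initial *sound* of the following word, not its spelling.
The initialism *K.H.Q.K.* is read letter by letter; the first letter, K, is pronounced /keɪ/, which begins with a consonant sound.
So the article is *a*: He submitted a K.H.Q.K. audit before the deadline.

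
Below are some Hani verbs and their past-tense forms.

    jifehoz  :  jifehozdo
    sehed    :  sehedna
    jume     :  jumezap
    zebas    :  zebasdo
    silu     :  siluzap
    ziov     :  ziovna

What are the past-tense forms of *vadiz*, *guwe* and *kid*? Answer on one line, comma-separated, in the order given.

The suffix is conditioned by the final sound: -do when the stem ends in a sibilant (*jifehoz*, *zebas*); -na when the stem ends in a non-sibilant consonant (*sehed*, *ziov*); -zap when the stem ends in a vowel (*jume*, *silu*).
Since the final sound of *vadiz* is /z/ (a sibilant), it takes -do, giving *vadizdo*.
*guwe* — final sound /e/ (a vowel) → -zap → *guwezap*.
Since the final sound of *kid* is /d/ (a non-sibilant consonant), it takes -na, giving *kidna*.

vadizdo, guwezap, kidna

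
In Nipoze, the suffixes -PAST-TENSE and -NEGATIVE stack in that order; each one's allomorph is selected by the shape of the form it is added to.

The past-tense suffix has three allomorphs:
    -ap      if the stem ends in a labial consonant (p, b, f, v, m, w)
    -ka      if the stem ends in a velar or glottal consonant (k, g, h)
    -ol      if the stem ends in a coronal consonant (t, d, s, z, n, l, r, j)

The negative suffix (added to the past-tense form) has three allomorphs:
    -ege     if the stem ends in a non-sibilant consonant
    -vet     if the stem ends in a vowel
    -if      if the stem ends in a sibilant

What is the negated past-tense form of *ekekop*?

ekekopapege

*ekekop* — final consonant /p/ (labial) → -ap → *ekekopap*.
Since the final sound of the past-tense form *ekekopap* is /p/ (a non-sibilant consonant), it takes -ege, giving *ekekopapege*.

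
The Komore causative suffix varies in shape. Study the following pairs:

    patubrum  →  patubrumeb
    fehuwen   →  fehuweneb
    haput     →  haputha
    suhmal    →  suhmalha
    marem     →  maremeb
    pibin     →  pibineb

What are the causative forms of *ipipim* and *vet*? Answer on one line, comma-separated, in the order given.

ipipimeb, vetha

The pattern is nasality of the final consonant: -eb when the stem ends in a nasal (*patubrum*, *fehuwen*, *marem*, *pibin*); -ha when the stem ends in a non-nasal consonant (*haput*, *suhmal*).
*ipipim* — final consonant /m/ (a nasal) → -eb → *ipipimeb*.
Since the final consonant of *vet* is /t/ (non-nasal), it takes -ha, giving *vetha*.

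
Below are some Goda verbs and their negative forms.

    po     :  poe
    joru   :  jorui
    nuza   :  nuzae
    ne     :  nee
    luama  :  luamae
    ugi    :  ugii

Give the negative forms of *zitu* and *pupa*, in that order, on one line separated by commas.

zitui, pupae

The pattern is height harmony: -i when the last vowel of the stem is a high vowel (*joru*, *ugi*); -e when the last vowel of the stem is a non-high vowel (*po*, *nuza*, *ne*, *luama*).
Since the last vowel of *zitu* is /u/ (a high vowel), it takes -i, giving *zitui*.
The last vowel of *pupa* is /a/, which is a non-high vowel, so the suffix is -e, giving *pupae*.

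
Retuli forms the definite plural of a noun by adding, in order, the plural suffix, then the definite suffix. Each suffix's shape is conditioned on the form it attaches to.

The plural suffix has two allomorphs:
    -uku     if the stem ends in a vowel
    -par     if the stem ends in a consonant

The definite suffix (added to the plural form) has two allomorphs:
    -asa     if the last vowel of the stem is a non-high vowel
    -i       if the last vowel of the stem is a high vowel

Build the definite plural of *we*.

The final sound of *we* is /e/, which is a vowel, so the plural suffix is -uku, giving *weuku*.
The last vowel of the plural form *weuku* is /u/, which is a high vowel, so the definite suffix is -i, giving *weukui*.

weukui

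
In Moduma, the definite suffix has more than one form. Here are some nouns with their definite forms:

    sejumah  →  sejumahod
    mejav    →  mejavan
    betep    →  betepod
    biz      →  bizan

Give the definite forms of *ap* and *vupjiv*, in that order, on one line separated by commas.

The pattern is voicing of the final consonant: -od when the stem ends in a voiceless consonant (*sejumah*, *betep*); -an when the stem ends in a voiced consonant (*mejav*, *biz*).
Since the final consonant of *ap* is /p/ (voiceless), it takes -od, giving *apod*.
Since the final consonant of *vupjiv* is /v/ (voiced), it takes -an, giving *vupjivan*.

apod, vupjivan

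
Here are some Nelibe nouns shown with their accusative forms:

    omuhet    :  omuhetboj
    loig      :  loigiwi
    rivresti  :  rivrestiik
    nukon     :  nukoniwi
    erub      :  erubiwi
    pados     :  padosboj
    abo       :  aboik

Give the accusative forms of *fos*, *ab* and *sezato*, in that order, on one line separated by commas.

The alternation tracks the final sound of the stem — -boj when the stem ends in a voiceless consonant (*omuhet*, *pados*); -iwi when the stem ends in a voiced consonant (*loig*, *nukon*, *erub*); -ik when the stem ends in a vowel (*rivresti*, *abo*).
The final sound of *fos* is /s/, which is a voiceless consonant, so the suffix is -boj, giving *fosboj*.
The final sound of *ab* is /b/, which is a voiced consonant, so the suffix is -iwi, giving *abiwi*.
Since the final sound of *sezato* is /o/ (a vowel), it takes -ik, giving *sezatoik*.

fosboj, abiwi, sezatoik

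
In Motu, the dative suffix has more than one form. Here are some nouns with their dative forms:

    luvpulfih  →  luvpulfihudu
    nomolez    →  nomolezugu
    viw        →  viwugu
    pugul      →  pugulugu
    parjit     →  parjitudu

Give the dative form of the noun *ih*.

ihudu

The suffix is conditioned by the final consonant: -udu when the stem ends in a voiceless consonant (*luvpulfih*, *parjit*); -ugu when the stem ends in a voiced consonant (*nomolez*, *viw*, *pugul*).
The final consonant of *ih* is /h/, which is voiceless, so the suffix is -udu, giving *ihudu*.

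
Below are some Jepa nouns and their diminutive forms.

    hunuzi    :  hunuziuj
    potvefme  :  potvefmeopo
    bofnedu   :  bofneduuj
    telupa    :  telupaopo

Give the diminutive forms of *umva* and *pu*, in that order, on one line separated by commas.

umvaopo, puuj

The suffix is conditioned by the last vowel: -uj when the last vowel of the stem is a high vowel (*hunuzi*, *bofnedu*); -opo when the last vowel of the stem is a non-high vowel (*potvefme*, *telupa*).
*umva* — last vowel /a/ (a non-high vowel) → -opo → *umvaopo*.
*pu*: last vowel = /u/, a high vowel → -uj → *puuj*.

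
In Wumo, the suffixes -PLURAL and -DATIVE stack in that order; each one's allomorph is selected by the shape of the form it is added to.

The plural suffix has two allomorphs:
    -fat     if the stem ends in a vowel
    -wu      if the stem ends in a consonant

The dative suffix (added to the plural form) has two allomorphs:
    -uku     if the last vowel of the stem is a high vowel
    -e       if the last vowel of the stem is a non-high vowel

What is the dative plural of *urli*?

urlifate

*urli* — final sound /i/ (a vowel) → -fat → *urlifat*.
The last vowel of the plural form *urlifat* is /a/, which is a non-high vowel, so the dative suffix is -e, giving *urlifate*.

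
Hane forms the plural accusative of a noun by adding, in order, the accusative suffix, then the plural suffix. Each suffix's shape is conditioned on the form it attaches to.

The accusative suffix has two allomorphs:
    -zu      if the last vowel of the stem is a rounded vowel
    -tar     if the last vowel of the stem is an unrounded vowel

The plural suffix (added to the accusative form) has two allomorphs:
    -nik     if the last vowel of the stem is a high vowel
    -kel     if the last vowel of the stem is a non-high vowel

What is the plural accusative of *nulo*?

nulozunik

The last vowel of *nulo* is /o/, which is a rounded vowel, so the accusative suffix is -zu, giving *nulozu*.
The accusative form *nulozu* — last vowel /u/ (a high vowel) → -nik → *nulozunik*.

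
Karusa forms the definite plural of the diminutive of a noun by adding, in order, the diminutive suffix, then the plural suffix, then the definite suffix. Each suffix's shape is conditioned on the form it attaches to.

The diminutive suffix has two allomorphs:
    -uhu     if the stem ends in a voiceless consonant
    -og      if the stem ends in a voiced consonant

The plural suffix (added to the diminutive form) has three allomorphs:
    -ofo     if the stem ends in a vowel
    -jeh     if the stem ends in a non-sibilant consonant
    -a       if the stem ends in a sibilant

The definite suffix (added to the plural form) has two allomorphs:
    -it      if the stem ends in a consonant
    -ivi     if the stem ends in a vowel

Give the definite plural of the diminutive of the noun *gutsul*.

gutsulogjehit

Since the final consonant of *gutsul* is /l/ (voiced), it takes -og, giving *gutsulog*.
The diminutive form *gutsulog*: final sound = /g/, a non-sibilant consonant → -jeh → *gutsulogjeh*.
Since the final sound of the plural form *gutsulogjeh* is /h/ (a consonant), it takes -it, giving *gutsulogjehit*.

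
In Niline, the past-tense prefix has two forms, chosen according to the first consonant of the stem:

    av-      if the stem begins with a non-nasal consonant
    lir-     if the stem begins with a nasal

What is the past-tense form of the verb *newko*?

lirnewko

Since the first consonant of *newko* is /n/ (a nasal), it takes lir-, giving *lirnewko*.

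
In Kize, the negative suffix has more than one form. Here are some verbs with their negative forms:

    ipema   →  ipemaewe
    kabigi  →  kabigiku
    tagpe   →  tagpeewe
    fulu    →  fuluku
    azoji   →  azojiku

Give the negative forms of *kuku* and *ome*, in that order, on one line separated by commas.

The suffix is conditioned by the last vowel: -ku when the last vowel of the stem is a high vowel (*kabigi*, *fulu*, *azoji*); -ewe when the last vowel of the stem is a non-high vowel (*ipema*, *tagpe*).
Since the last vowel of *kuku* is /u/ (a high vowel), it takes -ku, giving *kukuku*.
*ome*: last vowel = /e/, a non-high vowel → -ewe → *omeewe*.

kukuku, omeewe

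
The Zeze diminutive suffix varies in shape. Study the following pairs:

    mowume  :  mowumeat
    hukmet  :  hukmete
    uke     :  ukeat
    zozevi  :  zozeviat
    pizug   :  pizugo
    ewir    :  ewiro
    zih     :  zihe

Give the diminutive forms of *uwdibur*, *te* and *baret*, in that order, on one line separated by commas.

uwdiburo, teat, barete

The pattern is voicing of the final sound: -e when the stem ends in a voiceless consonant (*hukmet*, *zih*); -o when the stem ends in a voiced consonant (*pizug*, *ewir*); -at when the stem ends in a vowel (*mowume*, *uke*, *zozevi*).
The final sound of *uwdibur* is /r/, which is a voiced consonant, so the suffix is -o, giving *uwdiburo*.
*te*: final sound = /e/, a vowel → -at → *teat*.
The final sound of *baret* is /t/, which is a voiceless consonant, so the suffix is -e, giving *barete*.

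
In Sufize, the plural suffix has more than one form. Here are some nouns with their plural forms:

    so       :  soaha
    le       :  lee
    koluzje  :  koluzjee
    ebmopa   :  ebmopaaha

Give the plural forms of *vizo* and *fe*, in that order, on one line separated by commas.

vizoaha, fee

The pattern is front/back vowel harmony: -e when the last vowel of the stem is a front vowel (*le*, *koluzje*); -aha when the last vowel of the stem is a back vowel (*so*, *ebmopa*).
*vizo* — last vowel /o/ (a back vowel) → -aha → *vizoaha*.
The last vowel of *fe* is /e/, which is a front vowel, so the suffix is -e, giving *fee*.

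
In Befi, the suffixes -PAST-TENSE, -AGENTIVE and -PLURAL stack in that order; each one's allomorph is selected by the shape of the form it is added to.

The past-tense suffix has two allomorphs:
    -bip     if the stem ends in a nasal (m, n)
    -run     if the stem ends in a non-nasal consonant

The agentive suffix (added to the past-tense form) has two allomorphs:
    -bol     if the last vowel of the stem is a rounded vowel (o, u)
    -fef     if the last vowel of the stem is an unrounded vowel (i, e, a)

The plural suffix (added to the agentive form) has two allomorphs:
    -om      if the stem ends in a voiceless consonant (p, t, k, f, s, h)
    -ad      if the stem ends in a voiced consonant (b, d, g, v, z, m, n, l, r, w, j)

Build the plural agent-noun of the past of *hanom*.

*hanom*: final consonant = /m/, a nasal → -bip → *hanombip*.
Since the last vowel of the past-tense form *hanombip* is /i/ (an unrounded vowel), it takes -fef, giving *hanombipfef*.
Since the final consonant of the agentive form *hanombipfef* is /f/ (voiceless), it takes -om, giving *hanombipfefom*.

hanombipfefom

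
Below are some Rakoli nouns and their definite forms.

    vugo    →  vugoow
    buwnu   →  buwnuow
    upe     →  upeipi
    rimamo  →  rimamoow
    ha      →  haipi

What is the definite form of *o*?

oow

The suffix is conditioned by the last vowel: -ow when the last vowel of the stem is a rounded vowel (*vugo*, *buwnu*, *rimamo*); -ipi when the last vowel of the stem is an unrounded vowel (*upe*, *ha*).
*o* — last vowel /o/ (a rounded vowel) → -ow → *oow*.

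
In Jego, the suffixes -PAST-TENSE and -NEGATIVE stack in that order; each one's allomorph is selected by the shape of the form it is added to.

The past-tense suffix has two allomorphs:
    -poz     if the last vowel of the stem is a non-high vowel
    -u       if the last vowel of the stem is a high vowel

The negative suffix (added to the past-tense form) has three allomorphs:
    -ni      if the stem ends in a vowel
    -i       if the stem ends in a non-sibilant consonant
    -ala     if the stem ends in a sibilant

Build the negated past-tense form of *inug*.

inuguni

*inug* — last vowel /u/ (a high vowel) → -u → *inugu*.
The past-tense form *inugu*: final sound = /u/, a vowel → -ni → *inuguni*.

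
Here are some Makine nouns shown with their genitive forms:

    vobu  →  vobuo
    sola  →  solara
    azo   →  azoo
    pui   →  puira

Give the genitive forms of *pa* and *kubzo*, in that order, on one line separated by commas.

para, kubzoo

The alternation tracks the last vowel of the stem — -o when the last vowel of the stem is a rounded vowel (*vobu*, *azo*); -ra when the last vowel of the stem is an unrounded vowel (*sola*, *pui*).
*pa*: last vowel = /a/, an unrounded vowel → -ra → *para*.
*kubzo* — last vowel /o/ (a rounded vowel) → -o → *kubzoo*.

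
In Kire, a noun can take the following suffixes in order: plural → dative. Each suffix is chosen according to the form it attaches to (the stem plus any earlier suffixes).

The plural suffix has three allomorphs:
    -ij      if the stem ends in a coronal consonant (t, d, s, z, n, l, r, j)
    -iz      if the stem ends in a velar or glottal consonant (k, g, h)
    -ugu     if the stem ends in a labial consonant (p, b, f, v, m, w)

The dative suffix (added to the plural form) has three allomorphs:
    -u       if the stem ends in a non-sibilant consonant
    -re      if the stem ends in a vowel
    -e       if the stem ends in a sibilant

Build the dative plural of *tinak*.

tinakize

*tinak* — final consonant /k/ (velar/glottal) → -iz → *tinakiz*.
Since the final sound of the plural form *tinakiz* is /z/ (a sibilant), it takes -e, giving *tinakize*.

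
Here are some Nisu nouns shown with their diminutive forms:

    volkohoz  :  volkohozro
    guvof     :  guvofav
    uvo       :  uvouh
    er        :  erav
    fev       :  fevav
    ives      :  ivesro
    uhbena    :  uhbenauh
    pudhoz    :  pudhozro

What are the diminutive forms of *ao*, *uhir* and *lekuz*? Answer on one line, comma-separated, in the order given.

aouh, uhirav, lekuzro

The suffix is conditioned by the final sound: -ro when the stem ends in a sibilant (*volkohoz*, *ives*, *pudhoz*); -av when the stem ends in a non-sibilant consonant (*guvof*, *er*, *fev*); -uh when the stem ends in a vowel (*uvo*, *uhbena*).
*ao* — final sound /o/ (a vowel) → -uh → *aouh*.
Since the final sound of *uhir* is /r/ (a non-sibilant consonant), it takes -av, giving *uhirav*.
The final sound of *lekuz* is /z/, which is a sibilant, so the suffix is -ro, giving *lekuzro*.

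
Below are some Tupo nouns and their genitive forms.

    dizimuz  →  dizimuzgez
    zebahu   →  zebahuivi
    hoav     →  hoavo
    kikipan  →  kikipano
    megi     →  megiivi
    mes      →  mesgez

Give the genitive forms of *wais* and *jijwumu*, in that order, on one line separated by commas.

waisgez, jijwumuivi

Looking at the final sound of each stem: -gez when the stem ends in a sibilant (*dizimuz*, *mes*); -o when the stem ends in a non-sibilant consonant (*hoav*, *kikipan*); -ivi when the stem ends in a vowel (*zebahu*, *megi*).
Since the final sound of *wais* is /s/ (a sibilant), it takes -gez, giving *waisgez*.
Since the final sound of *jijwumu* is /u/ (a vowel), it takes -ivi, giving *jijwumuivi*.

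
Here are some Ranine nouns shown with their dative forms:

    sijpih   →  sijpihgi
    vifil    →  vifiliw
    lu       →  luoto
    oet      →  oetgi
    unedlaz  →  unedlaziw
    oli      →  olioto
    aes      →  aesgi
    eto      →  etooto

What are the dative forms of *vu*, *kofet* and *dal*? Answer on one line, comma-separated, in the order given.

The suffix is conditioned by the final sound: -gi when the stem ends in a voiceless consonant (*sijpih*, *oet*, *aes*); -iw when the stem ends in a voiced consonant (*vifil*, *unedlaz*); -oto when the stem ends in a vowel (*lu*, *oli*, *eto*).
*vu* — final sound /u/ (a vowel) → -oto → *vuoto*.
Since the final sound of *kofet* is /t/ (a voiceless consonant), it takes -gi, giving *kofetgi*.
*dal*: final sound = /l/, a voiced consonant → -iw → *daliw*.

vuoto, kofetgi, daliw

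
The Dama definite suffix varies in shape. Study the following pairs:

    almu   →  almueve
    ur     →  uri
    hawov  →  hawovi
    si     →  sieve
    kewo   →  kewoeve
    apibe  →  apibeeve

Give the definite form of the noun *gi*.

gieve

The alternation tracks the final sound of the stem — -i when the stem ends in a consonant (*ur*, *hawov*); -eve when the stem ends in a vowel (*almu*, *si*, *kewo*, *apibe*).
*gi* — final sound /i/ (a vowel) → -eve → *gieve*.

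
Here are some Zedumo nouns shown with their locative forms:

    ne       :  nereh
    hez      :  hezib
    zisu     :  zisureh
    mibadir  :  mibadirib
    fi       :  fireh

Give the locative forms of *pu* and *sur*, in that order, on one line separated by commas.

The pattern is consonant vs. vowel: -ib when the stem ends in a consonant (*hez*, *mibadir*); -reh when the stem ends in a vowel (*ne*, *zisu*, *fi*).
*pu*: final sound = /u/, a vowel → -reh → *pureh*.
Since the final sound of *sur* is /r/ (a consonant), it takes -ib, giving *surib*.

pureh, surib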